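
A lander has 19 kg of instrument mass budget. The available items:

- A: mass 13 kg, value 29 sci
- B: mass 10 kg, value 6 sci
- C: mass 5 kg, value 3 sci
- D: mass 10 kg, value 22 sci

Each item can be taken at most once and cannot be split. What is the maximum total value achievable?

32 sci

Check high-value combinations within 19 kg:
- A+C: mass 13+5=18, value 29+3=32
- A: mass 13, value 29
- C+D: mass 5+10=15, value 3+22=25
- D: mass 10, value 22
Best: 32 sci.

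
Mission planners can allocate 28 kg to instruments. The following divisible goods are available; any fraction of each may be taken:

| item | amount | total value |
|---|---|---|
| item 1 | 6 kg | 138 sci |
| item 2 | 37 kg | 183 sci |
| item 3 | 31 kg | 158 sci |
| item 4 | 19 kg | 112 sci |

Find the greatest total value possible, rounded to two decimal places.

Take in order of value per unit:
- item 1 (138/6 per unit): all 6 → value 138, running total 138.00
- item 4 (112/19 per unit): all 19 → value 112, running total 250.00
- item 3 (158/31 per unit): 3 of 31 → value 3×158/31 = 15.2903, running total 265.29
Total 265.29.

265.29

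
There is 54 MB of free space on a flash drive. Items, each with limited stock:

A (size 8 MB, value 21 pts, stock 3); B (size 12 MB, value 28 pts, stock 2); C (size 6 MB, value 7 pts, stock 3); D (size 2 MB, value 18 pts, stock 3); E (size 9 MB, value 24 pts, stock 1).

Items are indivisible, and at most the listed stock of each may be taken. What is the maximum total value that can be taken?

Top feasible selections:
- 3×A + 2×B + 3×D: size 54, value 173
- 3×A + 1×B + 3×D + 1×E: size 51, value 169
Best: 173 pts.

173 pts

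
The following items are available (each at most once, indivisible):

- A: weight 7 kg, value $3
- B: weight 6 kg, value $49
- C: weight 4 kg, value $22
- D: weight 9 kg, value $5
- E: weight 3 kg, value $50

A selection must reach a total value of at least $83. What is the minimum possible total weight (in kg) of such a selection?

9

Subsets with value ≥ 83, sorted by total weight:
- B+E: weight 9, value 99
- B+C+E: weight 13, value 121
- A+B+E: weight 16, value 102
- B+D+E: weight 18, value 104
Minimum weight: 9 kg.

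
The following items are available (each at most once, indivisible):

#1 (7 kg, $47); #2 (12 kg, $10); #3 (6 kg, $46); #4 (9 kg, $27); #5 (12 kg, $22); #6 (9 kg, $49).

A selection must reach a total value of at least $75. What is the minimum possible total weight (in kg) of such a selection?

Subsets with value ≥ 75, sorted by total weight:
- #1+#3: weight 13, value 93
- #3+#6: weight 15, value 95
- #1+#6: weight 16, value 96
- #4+#6: weight 18, value 76
Minimum weight: 13 kg.

13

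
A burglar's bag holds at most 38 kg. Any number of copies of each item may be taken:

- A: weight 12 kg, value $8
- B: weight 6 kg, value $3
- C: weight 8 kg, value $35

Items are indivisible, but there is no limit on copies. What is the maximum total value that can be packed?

Best value-per-unit is C at 35/8; filling with it alone gives 4×35 = 140.
Optimal mix: 1×B + 4×C → weight 38, value 143.

$143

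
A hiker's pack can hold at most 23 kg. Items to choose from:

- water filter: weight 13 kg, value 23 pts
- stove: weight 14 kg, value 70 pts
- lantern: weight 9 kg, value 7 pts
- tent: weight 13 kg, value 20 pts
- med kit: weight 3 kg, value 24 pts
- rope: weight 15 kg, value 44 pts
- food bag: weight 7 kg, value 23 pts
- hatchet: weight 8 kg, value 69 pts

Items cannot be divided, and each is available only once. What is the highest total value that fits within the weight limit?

139 pts

Check high-value combinations within 23 kg:
- stove+hatchet: weight 14+8=22, value 70+69=139
- med kit+food bag+hatchet: weight 3+7+8=18, value 24+23+69=116
- rope+hatchet: weight 15+8=23, value 44+69=113
Best: 139 pts.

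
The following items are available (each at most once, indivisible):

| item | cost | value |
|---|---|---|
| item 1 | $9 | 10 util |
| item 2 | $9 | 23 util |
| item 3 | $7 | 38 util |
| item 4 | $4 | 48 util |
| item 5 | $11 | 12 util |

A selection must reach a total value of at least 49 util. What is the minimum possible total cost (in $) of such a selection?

Subsets with value ≥ 49, sorted by total cost:
- item 3+item 4: cost 11, value 86
- item 2+item 4: cost 13, value 71
Minimum cost: 11 $.

11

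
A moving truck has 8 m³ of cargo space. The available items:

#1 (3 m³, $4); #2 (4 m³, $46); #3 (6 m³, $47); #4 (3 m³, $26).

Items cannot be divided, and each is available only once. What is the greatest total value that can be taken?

$72

This is a 0/1 knapsack; check combinations near the capacity.
- #2+#4: volume 4+3=7, value 46+26=72
- #1+#2: volume 3+4=7, value 4+46=50
- #3: volume 6, value 47
- #2: volume 4, value 46
- #1+#4: volume 3+3=6, value 4+26=30
Best: $72.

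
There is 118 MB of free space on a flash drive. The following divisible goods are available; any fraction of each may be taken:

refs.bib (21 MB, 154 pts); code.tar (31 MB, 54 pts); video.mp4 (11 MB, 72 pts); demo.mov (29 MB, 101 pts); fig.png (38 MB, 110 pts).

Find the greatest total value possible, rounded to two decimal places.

470.10

Take in order of value per unit:
- refs.bib (154/21 per unit): all 21 → value 154, running total 154.00
- video.mp4 (72/11 per unit): all 11 → value 72, running total 226.00
- demo.mov (101/29 per unit): all 29 → value 101, running total 327.00
- fig.png (110/38 per unit): all 38 → value 110, running total 437.00
- code.tar (54/31 per unit): 19 of 31 → value 19×54/31 = 33.0968, running total 470.10
Total 470.10.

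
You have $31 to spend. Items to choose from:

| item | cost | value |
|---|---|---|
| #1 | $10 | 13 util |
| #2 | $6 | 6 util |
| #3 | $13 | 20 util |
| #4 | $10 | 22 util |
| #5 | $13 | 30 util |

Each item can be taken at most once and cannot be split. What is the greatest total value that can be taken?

58 util

Check high-value combinations within $31:
- #2+#4+#5: cost 6+10+13=29, value 6+22+30=58
- #4+#5: cost 10+13=23, value 22+30=52
- #3+#5: cost 13+13=26, value 20+30=50
- #1+#2+#5: cost 10+6+13=29, value 13+6+30=49
- #2+#3+#4: cost 6+13+10=29, value 6+20+22=48
Best: 58 util.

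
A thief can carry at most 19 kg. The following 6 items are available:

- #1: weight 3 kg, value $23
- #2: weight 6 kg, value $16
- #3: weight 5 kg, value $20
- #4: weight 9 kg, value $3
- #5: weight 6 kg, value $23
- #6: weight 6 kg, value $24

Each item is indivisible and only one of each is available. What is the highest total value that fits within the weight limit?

Check high-value combinations within 19 kg:
- #1+#5+#6: weight 3+6+6=15, value 23+23+24=70
- #1+#3+#6: weight 3+5+6=14, value 23+20+24=67
- #3+#5+#6: weight 5+6+6=17, value 20+23+24=67
Best: $70.

$70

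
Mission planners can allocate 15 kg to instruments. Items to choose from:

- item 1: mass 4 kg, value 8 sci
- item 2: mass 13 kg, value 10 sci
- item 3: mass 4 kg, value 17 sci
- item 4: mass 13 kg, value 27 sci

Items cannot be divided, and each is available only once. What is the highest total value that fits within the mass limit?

27 sci

Check high-value combinations within 15 kg:
- item 4: mass 13, value 27
- item 1+item 3: mass 4+4=8, value 8+17=25
- item 3: mass 4, value 17
Best: 27 sci.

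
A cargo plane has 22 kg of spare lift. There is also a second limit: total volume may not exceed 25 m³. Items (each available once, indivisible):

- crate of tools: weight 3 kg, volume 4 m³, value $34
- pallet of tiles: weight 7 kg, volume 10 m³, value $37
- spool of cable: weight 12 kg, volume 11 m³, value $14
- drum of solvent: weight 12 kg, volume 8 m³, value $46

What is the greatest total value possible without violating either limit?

$117

Feasible sets respecting both limits:
- crate of tools+pallet of tiles+drum of solvent: weight 22, volume 22, value 117
- crate of tools+pallet of tiles+spool of cable: weight 22, volume 25, value 85
- pallet of tiles+drum of solvent: weight 19, volume 18, value 83
- crate of tools+drum of solvent: weight 15, volume 12, value 80
Best: $117.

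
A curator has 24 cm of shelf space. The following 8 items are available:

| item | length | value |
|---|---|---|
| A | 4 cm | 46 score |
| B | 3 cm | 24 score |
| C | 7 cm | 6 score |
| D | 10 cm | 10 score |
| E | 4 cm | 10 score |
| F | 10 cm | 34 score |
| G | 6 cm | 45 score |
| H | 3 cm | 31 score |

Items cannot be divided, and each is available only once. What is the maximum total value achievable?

156 score

Check high-value combinations within 24 cm:
- A+B+E+G+H: length 4+3+4+6+3=20, value 46+24+10+45+31=156
- A+F+G+H: length 4+10+6+3=23, value 46+34+45+31=156
- A+B+C+G+H: length 4+3+7+6+3=23, value 46+24+6+45+31=152
Best: 156 score.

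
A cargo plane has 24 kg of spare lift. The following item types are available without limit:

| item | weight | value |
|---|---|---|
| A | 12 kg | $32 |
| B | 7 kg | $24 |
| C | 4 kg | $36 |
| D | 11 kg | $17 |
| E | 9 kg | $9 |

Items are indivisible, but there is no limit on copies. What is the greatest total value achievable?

$216

Best value-per-unit is C at 36/4, and filling with it alone uses weight 6×4=24. No mix of the others beats 6×36 = 216.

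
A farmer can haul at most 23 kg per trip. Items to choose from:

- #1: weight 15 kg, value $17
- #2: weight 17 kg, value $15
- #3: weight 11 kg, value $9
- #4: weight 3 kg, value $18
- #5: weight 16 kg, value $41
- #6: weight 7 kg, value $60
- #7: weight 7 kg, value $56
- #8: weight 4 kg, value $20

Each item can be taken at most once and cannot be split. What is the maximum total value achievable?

Check high-value combinations within 23 kg:
- #4+#6+#7+#8: weight 3+7+7+4=21, value 18+60+56+20=154
- #6+#7+#8: weight 7+7+4=18, value 60+56+20=136
- #4+#6+#7: weight 3+7+7=17, value 18+60+56=134
- #6+#7: weight 7+7=14, value 60+56=116
Best: $154.

$154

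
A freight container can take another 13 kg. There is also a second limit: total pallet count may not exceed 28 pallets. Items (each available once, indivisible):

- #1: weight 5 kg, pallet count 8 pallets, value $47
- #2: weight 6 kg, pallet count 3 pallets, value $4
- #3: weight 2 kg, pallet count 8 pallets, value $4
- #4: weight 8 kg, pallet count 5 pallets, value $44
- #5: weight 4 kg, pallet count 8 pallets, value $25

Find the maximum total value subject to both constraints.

Feasible sets respecting both limits:
- #1+#4: weight 13, pallet count 13, value 91
- #1+#3+#5: weight 11, pallet count 24, value 76
- #1+#5: weight 9, pallet count 16, value 72
- #4+#5: weight 12, pallet count 13, value 69
Best: $91.

$91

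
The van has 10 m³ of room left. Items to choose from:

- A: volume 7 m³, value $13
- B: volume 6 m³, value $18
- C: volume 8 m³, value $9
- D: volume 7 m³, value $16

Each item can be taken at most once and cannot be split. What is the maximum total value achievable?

$18

Check high-value combinations within 10 m³:
- B: volume 6, value 18
- D: volume 7, value 16
- A: volume 7, value 13
- C: volume 8, value 9
Best: $18.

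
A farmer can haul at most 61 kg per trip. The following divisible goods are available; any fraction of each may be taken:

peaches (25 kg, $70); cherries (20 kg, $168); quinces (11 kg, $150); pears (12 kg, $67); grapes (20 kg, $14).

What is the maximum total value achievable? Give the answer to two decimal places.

435.40

Take in order of value per unit:
- quinces (150/11 per unit): all 11 → value 150, running total 150.00
- cherries (168/20 per unit): all 20 → value 168, running total 318.00
- pears (67/12 per unit): all 12 → value 67, running total 385.00
- peaches (70/25 per unit): 18 of 25 → value 18×70/25 = 50.4000, running total 435.40
Total 435.40.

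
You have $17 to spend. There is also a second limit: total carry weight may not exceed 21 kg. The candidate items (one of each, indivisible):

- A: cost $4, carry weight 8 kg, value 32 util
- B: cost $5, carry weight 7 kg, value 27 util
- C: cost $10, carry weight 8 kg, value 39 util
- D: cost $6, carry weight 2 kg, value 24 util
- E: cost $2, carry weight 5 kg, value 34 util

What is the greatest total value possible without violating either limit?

Feasible sets respecting both limits:
- A+C+E: cost 16, carry weight 21, value 105
- B+C+E: cost 17, carry weight 20, value 100
- A+B+E: cost 11, carry weight 20, value 93
- A+D+E: cost 12, carry weight 15, value 90
Best: 105 util.

105 util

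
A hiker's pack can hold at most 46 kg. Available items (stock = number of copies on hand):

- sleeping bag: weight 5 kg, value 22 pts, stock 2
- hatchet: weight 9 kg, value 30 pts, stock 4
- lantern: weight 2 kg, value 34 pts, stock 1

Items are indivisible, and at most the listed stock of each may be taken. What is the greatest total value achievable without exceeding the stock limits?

176 pts

Best selections within weight 46 and stock limits:
- 1×sleeping bag + 4×hatchet + 1×lantern: weight 43, value 176
- 2×sleeping bag + 3×hatchet + 1×lantern: weight 39, value 168
Best: 176 pts.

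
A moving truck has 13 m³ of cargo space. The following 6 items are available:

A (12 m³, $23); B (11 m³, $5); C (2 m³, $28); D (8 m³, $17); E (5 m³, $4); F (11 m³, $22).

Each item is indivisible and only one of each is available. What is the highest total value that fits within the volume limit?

$50

Check high-value combinations within 13 m³:
- C+F: volume 2+11=13, value 28+22=50
- C+D: volume 2+8=10, value 28+17=45
- B+C: volume 11+2=13, value 5+28=33
Best: $50.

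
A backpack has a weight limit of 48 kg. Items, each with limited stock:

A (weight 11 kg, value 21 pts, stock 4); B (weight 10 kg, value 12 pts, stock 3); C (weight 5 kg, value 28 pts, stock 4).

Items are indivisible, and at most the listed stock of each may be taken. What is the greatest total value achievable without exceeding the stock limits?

Best selections within weight 48 and stock limits:
- 2×A + 4×C: weight 42, value 154
- 3×A + 3×C: weight 48, value 147
Best: 154 pts.

154 pts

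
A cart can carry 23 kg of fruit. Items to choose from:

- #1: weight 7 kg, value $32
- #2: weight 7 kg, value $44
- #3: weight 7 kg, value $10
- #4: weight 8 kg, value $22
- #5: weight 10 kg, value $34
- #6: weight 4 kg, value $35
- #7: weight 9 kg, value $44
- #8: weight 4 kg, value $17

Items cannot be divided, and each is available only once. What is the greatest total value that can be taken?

$128

Check high-value combinations within 23 kg:
- #1+#2+#6+#8: weight 7+7+4+4=22, value 32+44+35+17=128
- #2+#6+#7: weight 7+4+9=20, value 44+35+44=123
- #1+#2+#7: weight 7+7+9=23, value 32+44+44=120
Best: $128.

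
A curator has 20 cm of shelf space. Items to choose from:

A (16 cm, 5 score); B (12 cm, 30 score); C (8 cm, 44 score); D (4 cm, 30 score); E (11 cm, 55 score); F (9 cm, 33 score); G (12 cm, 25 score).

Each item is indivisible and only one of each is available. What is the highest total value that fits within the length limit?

Check high-value combinations within 20 cm:
- C+E: length 8+11=19, value 44+55=99
- E+F: length 11+9=20, value 55+33=88
- D+E: length 4+11=15, value 30+55=85
- C+F: length 8+9=17, value 44+33=77
- C+D: length 8+4=12, value 44+30=74
Best: 99 score.

99 score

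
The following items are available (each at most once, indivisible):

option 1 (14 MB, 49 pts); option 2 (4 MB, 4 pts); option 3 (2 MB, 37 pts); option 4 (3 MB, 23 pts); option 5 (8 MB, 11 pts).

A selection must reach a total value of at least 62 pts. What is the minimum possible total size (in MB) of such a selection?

9

Subsets with value ≥ 62, sorted by total size:
- option 2+option 3+option 4: size 9, value 64
- option 3+option 4+option 5: size 13, value 71
- option 1+option 3: size 16, value 86
Minimum size: 9 MB.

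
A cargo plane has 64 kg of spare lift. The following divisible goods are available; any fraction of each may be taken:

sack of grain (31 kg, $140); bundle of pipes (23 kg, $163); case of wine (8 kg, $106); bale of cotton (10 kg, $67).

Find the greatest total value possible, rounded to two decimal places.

439.87

Take in order of value per unit:
- case of wine (106/8 per unit): all 8 → value 106, running total 106.00
- bundle of pipes (163/23 per unit): all 23 → value 163, running total 269.00
- bale of cotton (67/10 per unit): all 10 → value 67, running total 336.00
- sack of grain (140/31 per unit): 23 of 31 → value 23×140/31 = 103.8710, running total 439.87
Total 439.87.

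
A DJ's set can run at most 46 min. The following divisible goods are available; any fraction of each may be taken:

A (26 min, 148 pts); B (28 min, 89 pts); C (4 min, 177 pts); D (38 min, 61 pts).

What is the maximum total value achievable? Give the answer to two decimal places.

Take in order of value per unit:
- C (177/4 per unit): all 4 → value 177, running total 177.00
- A (148/26 per unit): all 26 → value 148, running total 325.00
- B (89/28 per unit): 16 of 28 → value 16×89/28 = 50.8571, running total 375.86
Total 375.86.

375.86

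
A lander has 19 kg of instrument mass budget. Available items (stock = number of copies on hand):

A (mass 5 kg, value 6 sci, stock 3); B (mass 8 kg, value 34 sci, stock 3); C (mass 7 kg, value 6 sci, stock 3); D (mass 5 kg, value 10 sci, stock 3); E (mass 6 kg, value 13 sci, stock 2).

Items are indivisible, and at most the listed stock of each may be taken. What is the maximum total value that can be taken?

Top feasible selections:
- 2×B: mass 16, value 68
- 1×B + 1×D + 1×E: mass 19, value 57
- 1×B + 2×D: mass 18, value 54
- 1×A + 1×B + 1×E: mass 19, value 53
Best: 68 sci.

68 sci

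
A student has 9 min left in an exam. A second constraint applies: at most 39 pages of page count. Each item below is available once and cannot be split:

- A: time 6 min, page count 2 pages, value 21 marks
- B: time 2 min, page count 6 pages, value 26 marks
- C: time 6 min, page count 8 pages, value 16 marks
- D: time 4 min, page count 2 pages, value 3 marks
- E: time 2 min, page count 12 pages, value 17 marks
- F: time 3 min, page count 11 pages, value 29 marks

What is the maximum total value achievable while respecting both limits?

Feasible sets respecting both limits:
- B+E+F: time 7, page count 29, value 72
- B+D+F: time 9, page count 19, value 58
- B+F: time 5, page count 17, value 55
Best: 72 marks.

72 marks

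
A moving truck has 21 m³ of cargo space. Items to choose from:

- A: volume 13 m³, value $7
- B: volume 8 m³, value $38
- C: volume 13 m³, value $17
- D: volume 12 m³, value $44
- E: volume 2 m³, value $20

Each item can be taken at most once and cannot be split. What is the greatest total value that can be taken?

Check high-value combinations within 21 m³:
- B+D: volume 8+12=20, value 38+44=82
- D+E: volume 12+2=14, value 44+20=64
- B+E: volume 8+2=10, value 38+20=58
Best: $82.

$82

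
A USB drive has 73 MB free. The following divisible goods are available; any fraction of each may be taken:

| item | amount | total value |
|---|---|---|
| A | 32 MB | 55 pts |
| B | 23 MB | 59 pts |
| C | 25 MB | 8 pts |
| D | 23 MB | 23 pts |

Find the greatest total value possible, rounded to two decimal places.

Take in order of value per unit:
- B (59/23 per unit): all 23 → value 59, running total 59.00
- A (55/32 per unit): all 32 → value 55, running total 114.00
- D (23/23 per unit): 18 of 23 → value 18×23/23 = 18.0000, running total 132.00
Total 132.00.

132.00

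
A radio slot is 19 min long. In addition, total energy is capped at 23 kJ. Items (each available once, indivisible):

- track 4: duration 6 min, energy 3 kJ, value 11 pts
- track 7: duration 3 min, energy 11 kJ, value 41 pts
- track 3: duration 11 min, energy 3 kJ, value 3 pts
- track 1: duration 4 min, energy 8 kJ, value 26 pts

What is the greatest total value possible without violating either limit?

Feasible sets respecting both limits:
- track 4+track 7+track 1: duration 13, energy 22, value 78
- track 7+track 3+track 1: duration 18, energy 22, value 70
- track 7+track 1: duration 7, energy 19, value 67
- track 4+track 7: duration 9, energy 14, value 52
Best: 78 pts.

78 pts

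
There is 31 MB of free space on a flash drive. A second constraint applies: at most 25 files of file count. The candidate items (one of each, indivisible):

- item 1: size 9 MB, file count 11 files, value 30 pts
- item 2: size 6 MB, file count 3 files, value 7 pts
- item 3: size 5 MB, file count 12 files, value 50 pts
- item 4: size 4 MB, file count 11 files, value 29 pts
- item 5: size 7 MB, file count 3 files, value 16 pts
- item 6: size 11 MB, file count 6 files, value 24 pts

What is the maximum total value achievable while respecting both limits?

Feasible sets respecting both limits:
- item 2+item 3+item 5+item 6: size 29, file count 24, value 97
- item 3+item 5+item 6: size 23, file count 21, value 90
- item 2+item 3+item 6: size 22, file count 21, value 81
- item 1+item 3: size 14, file count 23, value 80
Best: 97 pts.

97 pts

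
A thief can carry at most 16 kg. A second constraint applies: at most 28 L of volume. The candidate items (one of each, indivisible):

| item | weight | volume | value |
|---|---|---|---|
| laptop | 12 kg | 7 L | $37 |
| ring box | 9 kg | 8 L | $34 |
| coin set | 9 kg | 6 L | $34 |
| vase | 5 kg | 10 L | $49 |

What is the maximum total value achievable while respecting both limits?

Feasible sets respecting both limits:
- ring box+vase: weight 14, volume 18, value 83
- coin set+vase: weight 14, volume 16, value 83
- vase: weight 5, volume 10, value 49
Best: $83.

$83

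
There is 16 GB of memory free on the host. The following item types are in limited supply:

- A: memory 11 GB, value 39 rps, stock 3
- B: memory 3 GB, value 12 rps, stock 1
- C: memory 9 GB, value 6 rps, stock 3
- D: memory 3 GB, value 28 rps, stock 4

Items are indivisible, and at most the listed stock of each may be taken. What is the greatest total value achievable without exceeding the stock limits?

124 rps

Best selections within memory 16 and stock limits:
- 1×B + 4×D: memory 15, value 124
- 4×D: memory 12, value 112
Best: 124 rps.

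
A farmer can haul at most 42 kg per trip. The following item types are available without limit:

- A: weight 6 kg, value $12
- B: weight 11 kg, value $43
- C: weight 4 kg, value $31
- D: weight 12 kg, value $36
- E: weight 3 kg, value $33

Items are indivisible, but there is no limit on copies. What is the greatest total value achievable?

Best value-per-unit is E at 33/3, and filling with it alone uses weight 14×3=42. No mix of the others beats 14×33 = 462.

$462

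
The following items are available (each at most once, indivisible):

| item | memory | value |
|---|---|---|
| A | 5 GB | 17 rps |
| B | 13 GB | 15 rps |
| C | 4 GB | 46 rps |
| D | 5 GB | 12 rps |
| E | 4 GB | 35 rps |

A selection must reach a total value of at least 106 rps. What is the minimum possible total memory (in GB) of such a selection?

18

Subsets with value ≥ 106, sorted by total memory:
- A+C+D+E: memory 18, value 110
- A+B+C+E: memory 26, value 113
- B+C+D+E: memory 26, value 108
Minimum memory: 18 GB.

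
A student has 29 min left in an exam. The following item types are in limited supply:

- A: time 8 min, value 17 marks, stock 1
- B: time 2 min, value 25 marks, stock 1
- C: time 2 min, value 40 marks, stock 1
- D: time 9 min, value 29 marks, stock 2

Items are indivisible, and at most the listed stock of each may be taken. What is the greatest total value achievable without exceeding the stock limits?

Best selections within time 29 and stock limits:
- 1×B + 1×C + 2×D: time 22, value 123
- 1×A + 1×C + 2×D: time 28, value 115
Best: 123 marks.

123 marks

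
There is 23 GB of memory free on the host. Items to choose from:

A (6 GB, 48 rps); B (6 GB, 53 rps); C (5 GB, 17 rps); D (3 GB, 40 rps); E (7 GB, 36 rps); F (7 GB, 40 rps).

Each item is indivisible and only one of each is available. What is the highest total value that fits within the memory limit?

Check high-value combinations within 23 GB:
- A+B+D+F: memory 6+6+3+7=22, value 48+53+40+40=181
- A+B+D+E: memory 6+6+3+7=22, value 48+53+40+36=177
- B+D+E+F: memory 6+3+7+7=23, value 53+40+36+40=169
Best: 181 rps.

181 rps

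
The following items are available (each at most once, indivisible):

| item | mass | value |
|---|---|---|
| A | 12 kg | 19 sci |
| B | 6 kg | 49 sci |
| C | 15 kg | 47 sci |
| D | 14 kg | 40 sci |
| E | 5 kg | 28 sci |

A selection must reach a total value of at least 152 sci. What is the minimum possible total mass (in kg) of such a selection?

Subsets with value ≥ 152, sorted by total mass:
- B+C+D+E: mass 40, value 164
- A+B+C+D: mass 47, value 155
Minimum mass: 40 kg.

40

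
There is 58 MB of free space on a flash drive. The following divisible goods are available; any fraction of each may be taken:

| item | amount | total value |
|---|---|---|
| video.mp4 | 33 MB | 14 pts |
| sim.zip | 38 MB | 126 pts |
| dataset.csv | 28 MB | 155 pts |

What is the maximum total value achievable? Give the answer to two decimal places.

Take in order of value per unit:
- dataset.csv (155/28 per unit): all 28 → value 155, running total 155.00
- sim.zip (126/38 per unit): 30 of 38 → value 30×126/38 = 99.4737, running total 254.47
Total 254.47.

254.47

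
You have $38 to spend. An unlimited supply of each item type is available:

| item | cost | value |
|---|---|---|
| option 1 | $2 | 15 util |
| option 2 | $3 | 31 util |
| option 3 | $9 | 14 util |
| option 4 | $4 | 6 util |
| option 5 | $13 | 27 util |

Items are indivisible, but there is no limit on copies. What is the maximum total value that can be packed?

Best value-per-unit is option 2 at 31/3; filling with it alone gives 12×31 = 372.
Optimal mix: 1×option 1 + 12×option 2 → cost 38, value 387.

387 util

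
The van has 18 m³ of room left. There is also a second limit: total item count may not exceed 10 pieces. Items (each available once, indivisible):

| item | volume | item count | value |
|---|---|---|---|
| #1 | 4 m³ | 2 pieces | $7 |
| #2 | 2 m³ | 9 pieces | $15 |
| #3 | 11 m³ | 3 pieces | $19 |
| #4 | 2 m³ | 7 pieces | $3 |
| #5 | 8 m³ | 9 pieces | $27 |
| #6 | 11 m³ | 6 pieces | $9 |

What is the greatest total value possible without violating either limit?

$27

Feasible sets respecting both limits:
- #5: volume 8, item count 9, value 27
- #1+#3: volume 15, item count 5, value 26
- #3+#4: volume 13, item count 10, value 22
- #3: volume 11, item count 3, value 19
Best: $27.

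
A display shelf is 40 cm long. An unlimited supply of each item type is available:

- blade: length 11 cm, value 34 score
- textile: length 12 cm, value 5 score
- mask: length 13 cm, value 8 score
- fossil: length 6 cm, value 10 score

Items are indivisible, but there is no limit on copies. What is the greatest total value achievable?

112 score

Best value-per-unit is blade at 34/11; filling with it alone gives 3×34 = 102.
Optimal mix: 3×blade + 1×fossil → length 39, value 112.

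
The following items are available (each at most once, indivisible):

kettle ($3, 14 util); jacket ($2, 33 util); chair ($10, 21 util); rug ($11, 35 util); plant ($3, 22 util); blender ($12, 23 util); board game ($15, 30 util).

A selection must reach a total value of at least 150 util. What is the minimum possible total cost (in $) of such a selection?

44

Subsets with value ≥ 150, sorted by total cost:
- kettle+jacket+chair+rug+plant+board game: cost 44, value 155
- kettle+jacket+rug+plant+blender+board game: cost 46, value 157
- jacket+chair+rug+plant+blender+board game: cost 53, value 164
Minimum cost: 44 $.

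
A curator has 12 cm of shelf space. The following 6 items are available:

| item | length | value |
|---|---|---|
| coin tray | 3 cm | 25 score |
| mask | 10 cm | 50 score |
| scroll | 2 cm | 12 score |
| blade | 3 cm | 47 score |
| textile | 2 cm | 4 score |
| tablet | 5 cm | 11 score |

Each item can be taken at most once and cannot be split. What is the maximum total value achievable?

88 score

Check high-value combinations within 12 cm:
- coin tray+scroll+blade+textile: length 3+2+3+2=10, value 25+12+47+4=88
- coin tray+scroll+blade: length 3+2+3=8, value 25+12+47=84
- coin tray+blade+tablet: length 3+3+5=11, value 25+47+11=83
- coin tray+blade+textile: length 3+3+2=8, value 25+47+4=76
- scroll+blade+textile+tablet: length 2+3+2+5=12, value 12+47+4+11=74
Best: 88 score.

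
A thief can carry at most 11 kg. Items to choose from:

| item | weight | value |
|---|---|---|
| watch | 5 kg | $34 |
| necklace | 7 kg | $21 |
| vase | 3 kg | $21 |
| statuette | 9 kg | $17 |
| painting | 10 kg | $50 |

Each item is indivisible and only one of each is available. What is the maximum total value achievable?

$55

Check high-value combinations within 11 kg:
- watch+vase: weight 5+3=8, value 34+21=55
- painting: weight 10, value 50
- necklace+vase: weight 7+3=10, value 21+21=42
- watch: weight 5, value 34
Best: $55.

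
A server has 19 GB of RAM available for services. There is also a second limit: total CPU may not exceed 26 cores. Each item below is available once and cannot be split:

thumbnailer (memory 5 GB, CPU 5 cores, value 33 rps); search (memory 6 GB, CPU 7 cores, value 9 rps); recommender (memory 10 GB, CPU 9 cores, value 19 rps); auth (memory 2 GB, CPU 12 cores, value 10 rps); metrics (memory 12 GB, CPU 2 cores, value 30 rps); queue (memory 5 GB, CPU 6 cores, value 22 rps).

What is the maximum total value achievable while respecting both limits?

73 rps

Feasible sets respecting both limits:
- thumbnailer+auth+metrics: memory 19, CPU 19, value 73
- thumbnailer+auth+queue: memory 12, CPU 23, value 65
- thumbnailer+search+queue: memory 16, CPU 18, value 64
Best: 73 rps.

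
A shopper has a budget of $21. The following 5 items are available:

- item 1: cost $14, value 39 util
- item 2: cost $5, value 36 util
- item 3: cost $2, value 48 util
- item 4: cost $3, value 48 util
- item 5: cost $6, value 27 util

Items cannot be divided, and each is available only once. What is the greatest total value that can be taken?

Check high-value combinations within $21:
- item 2+item 3+item 4+item 5: cost 5+2+3+6=16, value 36+48+48+27=159
- item 1+item 3+item 4: cost 14+2+3=19, value 39+48+48=135
- item 2+item 3+item 4: cost 5+2+3=10, value 36+48+48=132
- item 3+item 4+item 5: cost 2+3+6=11, value 48+48+27=123
Best: 159 util.

159 util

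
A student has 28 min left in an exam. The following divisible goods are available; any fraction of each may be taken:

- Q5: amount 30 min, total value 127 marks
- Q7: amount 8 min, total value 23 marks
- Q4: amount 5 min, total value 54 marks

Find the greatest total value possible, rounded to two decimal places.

Take in order of value per unit:
- Q4 (54/5 per unit): all 5 → value 54, running total 54.00
- Q5 (127/30 per unit): 23 of 30 → value 23×127/30 = 97.3667, running total 151.37
Total 151.37.

151.37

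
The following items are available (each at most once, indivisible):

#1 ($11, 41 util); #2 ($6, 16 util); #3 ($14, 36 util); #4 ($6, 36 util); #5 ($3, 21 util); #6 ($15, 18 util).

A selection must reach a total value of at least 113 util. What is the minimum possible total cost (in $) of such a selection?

Subsets with value ≥ 113, sorted by total cost:
- #1+#2+#4+#5: cost 26, value 114
- #1+#3+#4: cost 31, value 113
Minimum cost: 26 $.

26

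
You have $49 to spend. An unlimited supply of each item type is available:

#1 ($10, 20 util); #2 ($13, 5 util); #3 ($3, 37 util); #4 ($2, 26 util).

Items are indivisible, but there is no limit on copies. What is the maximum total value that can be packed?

635 util

Best value-per-unit is #4 at 26/2; filling with it alone gives 24×26 = 624.
Optimal mix: 1×#3 + 23×#4 → cost 49, value 635.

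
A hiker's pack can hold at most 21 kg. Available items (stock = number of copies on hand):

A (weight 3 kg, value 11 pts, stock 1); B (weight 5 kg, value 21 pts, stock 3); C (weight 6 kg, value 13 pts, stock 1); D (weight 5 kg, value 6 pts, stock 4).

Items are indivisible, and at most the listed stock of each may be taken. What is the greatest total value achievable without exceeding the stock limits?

Best selections within weight 21 and stock limits:
- 3×B + 1×C: weight 21, value 76
- 1×A + 3×B: weight 18, value 74
- 3×B + 1×D: weight 20, value 69
- 1×A + 2×B + 1×C: weight 19, value 66
Best: 76 pts.

76 pts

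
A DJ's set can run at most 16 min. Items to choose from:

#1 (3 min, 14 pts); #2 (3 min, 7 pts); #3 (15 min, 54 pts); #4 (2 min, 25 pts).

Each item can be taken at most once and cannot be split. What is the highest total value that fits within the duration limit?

Check high-value combinations within 16 min:
- #3: duration 15, value 54
- #1+#2+#4: duration 3+3+2=8, value 14+7+25=46
- #1+#4: duration 3+2=5, value 14+25=39
- #2+#4: duration 3+2=5, value 7+25=32
Best: 54 pts.

54 pts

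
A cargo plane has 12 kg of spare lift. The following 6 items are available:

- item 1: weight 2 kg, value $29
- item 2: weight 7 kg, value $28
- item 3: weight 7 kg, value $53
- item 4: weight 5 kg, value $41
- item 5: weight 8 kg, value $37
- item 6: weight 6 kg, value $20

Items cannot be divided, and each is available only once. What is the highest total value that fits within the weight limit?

This is a 0/1 knapsack; check combinations near the capacity.
- item 3+item 4: weight 7+5=12, value 53+41=94
- item 1+item 3: weight 2+7=9, value 29+53=82
- item 1+item 4: weight 2+5=7, value 29+41=70
- item 2+item 4: weight 7+5=12, value 28+41=69
- item 1+item 5: weight 2+8=10, value 29+37=66
Best: $94.

$94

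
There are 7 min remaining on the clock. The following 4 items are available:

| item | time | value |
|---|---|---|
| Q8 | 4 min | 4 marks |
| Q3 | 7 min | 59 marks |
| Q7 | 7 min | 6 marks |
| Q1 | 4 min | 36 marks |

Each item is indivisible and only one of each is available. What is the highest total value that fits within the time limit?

Check high-value combinations within 7 min:
- Q3: time 7, value 59
- Q1: time 4, value 36
- Q7: time 7, value 6
Best: 59 marks.

59 marks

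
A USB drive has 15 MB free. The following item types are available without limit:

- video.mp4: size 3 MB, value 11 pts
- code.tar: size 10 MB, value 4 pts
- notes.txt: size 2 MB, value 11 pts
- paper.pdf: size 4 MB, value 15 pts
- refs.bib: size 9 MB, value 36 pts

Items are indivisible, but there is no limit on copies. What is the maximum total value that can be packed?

77 pts

Best value-per-unit is notes.txt at 11/2; filling with it alone gives 7×11 = 77.
Optimal mix: 1×video.mp4 + 6×notes.txt → size 15, value 77.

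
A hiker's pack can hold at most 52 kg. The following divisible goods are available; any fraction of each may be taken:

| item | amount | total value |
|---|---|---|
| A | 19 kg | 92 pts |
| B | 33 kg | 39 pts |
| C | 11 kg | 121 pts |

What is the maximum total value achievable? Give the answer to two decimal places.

Take in order of value per unit:
- C (121/11 per unit): all 11 → value 121, running total 121.00
- A (92/19 per unit): all 19 → value 92, running total 213.00
- B (39/33 per unit): 22 of 33 → value 22×39/33 = 26.0000, running total 239.00
Total 239.00.

239.00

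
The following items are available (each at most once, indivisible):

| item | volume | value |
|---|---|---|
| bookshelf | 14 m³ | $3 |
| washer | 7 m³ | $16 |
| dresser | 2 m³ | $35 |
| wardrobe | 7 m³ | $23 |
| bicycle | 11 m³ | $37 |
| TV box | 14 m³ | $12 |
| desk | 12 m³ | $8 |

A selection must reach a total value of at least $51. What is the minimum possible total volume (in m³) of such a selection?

Subsets with value ≥ 51, sorted by total volume:
- dresser+wardrobe: volume 9, value 58
- washer+dresser: volume 9, value 51
- dresser+bicycle: volume 13, value 72
Minimum volume: 9 m³.

9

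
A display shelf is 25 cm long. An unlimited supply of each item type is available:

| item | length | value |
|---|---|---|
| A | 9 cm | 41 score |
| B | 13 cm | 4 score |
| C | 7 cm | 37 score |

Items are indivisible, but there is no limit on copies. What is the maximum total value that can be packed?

Best value-per-unit is C at 37/7; filling with it alone gives 3×37 = 111.
Optimal mix: 2×A + 1×C → length 25, value 119.

119 score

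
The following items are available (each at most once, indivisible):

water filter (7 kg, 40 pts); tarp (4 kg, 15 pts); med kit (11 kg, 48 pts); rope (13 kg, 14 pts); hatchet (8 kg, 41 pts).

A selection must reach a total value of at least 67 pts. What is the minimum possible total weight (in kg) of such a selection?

15

Subsets with value ≥ 67, sorted by total weight:
- water filter+hatchet: weight 15, value 81
- water filter+med kit: weight 18, value 88
Minimum weight: 15 kg.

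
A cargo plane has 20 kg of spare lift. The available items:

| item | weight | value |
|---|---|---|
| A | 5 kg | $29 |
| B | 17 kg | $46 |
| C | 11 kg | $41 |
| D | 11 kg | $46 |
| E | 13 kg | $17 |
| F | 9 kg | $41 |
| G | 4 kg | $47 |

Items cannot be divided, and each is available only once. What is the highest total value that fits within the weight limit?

$122

This is a 0/1 knapsack; check combinations near the capacity.
- A+D+G: weight 5+11+4=20, value 29+46+47=122
- A+F+G: weight 5+9+4=18, value 29+41+47=117
- A+C+G: weight 5+11+4=20, value 29+41+47=117
Best: $122.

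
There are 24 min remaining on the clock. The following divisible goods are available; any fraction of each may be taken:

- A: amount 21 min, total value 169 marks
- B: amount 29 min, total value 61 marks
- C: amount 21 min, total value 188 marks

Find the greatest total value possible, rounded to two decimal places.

212.14

Take in order of value per unit:
- C (188/21 per unit): all 21 → value 188, running total 188.00
- A (169/21 per unit): 3 of 21 → value 3×169/21 = 24.1429, running total 212.14
Total 212.14.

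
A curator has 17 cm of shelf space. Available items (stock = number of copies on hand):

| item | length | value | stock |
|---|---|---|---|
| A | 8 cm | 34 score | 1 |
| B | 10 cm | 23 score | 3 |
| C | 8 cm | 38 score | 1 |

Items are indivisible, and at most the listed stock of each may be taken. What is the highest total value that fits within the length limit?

72 score

Best selections within length 17 and stock limits:
- 1×A + 1×C: length 16, value 72
- 1×C: length 8, value 38
- 1×A: length 8, value 34
Best: 72 score.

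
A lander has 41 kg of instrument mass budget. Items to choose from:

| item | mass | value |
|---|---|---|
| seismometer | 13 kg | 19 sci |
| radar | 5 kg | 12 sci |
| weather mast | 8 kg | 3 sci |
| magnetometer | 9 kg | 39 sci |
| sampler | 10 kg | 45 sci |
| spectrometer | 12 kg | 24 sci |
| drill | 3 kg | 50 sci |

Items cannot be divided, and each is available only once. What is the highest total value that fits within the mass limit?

Check high-value combinations within 41 kg:
- radar+magnetometer+sampler+spectrometer+drill: mass 5+9+10+12+3=39, value 12+39+45+24+50=170
- seismometer+radar+magnetometer+sampler+drill: mass 13+5+9+10+3=40, value 19+12+39+45+50=165
- magnetometer+sampler+spectrometer+drill: mass 9+10+12+3=34, value 39+45+24+50=158
- seismometer+magnetometer+sampler+drill: mass 13+9+10+3=35, value 19+39+45+50=153
Best: 170 sci.

170 sci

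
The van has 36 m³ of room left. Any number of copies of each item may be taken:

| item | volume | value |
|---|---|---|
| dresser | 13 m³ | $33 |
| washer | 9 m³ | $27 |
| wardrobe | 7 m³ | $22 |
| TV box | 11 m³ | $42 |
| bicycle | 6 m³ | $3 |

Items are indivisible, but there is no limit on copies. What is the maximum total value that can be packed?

Best value-per-unit is TV box at 42/11; filling with it alone gives 3×42 = 126.
Optimal mix: 2×wardrobe + 2×TV box → volume 36, value 128.

$128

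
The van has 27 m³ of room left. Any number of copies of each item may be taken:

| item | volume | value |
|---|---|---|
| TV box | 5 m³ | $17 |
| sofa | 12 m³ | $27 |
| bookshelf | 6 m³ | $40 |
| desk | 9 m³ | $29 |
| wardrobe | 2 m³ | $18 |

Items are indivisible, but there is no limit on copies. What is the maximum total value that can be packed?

Best value-per-unit is wardrobe at 18/2, and filling with it alone uses volume 13×2=26. No mix of the others beats 13×18 = 234.

$234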